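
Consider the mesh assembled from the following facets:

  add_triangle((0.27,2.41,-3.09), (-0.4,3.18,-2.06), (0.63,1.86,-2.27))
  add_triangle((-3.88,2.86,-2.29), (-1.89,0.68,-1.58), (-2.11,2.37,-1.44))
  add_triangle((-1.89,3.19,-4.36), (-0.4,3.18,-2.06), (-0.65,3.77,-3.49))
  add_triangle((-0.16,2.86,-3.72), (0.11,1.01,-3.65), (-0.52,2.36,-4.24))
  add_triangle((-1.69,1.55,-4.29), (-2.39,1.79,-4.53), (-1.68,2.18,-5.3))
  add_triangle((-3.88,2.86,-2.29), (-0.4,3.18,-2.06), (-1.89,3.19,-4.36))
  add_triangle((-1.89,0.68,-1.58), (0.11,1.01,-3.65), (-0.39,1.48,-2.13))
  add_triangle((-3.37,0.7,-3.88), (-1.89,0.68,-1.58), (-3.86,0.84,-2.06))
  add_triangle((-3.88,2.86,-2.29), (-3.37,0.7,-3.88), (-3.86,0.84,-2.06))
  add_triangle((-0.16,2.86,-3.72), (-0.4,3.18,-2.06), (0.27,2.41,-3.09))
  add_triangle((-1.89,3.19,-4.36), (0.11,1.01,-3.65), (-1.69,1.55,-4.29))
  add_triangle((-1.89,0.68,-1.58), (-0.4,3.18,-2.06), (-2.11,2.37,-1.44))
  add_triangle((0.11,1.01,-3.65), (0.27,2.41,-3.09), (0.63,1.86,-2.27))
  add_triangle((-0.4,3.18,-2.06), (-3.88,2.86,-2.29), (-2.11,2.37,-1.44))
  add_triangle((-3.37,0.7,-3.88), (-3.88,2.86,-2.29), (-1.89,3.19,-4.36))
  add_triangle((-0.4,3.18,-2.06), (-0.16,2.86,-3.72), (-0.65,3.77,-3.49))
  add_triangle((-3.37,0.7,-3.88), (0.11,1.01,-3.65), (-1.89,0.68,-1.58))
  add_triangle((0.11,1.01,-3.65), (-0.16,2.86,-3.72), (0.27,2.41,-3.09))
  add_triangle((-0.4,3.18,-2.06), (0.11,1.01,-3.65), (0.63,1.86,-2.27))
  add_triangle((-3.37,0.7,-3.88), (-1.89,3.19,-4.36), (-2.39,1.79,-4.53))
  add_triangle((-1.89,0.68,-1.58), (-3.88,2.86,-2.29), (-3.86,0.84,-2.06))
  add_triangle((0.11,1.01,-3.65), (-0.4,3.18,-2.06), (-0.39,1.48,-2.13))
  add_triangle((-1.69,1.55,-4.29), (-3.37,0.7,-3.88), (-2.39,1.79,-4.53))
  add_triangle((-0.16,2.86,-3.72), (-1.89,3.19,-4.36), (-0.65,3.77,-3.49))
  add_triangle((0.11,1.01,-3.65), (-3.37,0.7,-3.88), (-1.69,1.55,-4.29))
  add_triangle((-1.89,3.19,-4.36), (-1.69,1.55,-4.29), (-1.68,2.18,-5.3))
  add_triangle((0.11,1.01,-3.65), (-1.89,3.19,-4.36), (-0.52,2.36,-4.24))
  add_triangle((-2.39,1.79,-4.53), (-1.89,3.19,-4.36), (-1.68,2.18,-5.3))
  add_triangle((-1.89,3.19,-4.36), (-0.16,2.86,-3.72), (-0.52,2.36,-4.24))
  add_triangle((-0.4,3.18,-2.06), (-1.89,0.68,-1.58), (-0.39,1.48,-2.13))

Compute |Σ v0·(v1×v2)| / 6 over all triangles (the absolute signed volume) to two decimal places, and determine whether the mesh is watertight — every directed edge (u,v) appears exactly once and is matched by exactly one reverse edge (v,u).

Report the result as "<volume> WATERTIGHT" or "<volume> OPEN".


Per-triangle v0·(v1×v2)/6:
  t1: +0.3765
  t2: -0.3345
  t3: +0.6131
  t4: +0.5249
  t5: +0.1595
  t6: +3.9341
  t7: -0.9827
  t8: -0.3721
  t9: +2.7039
  t10: +0.4054
  t11: +1.7490
  t12: -1.1854
  t13: +0.3987
  t14: +0.5977
  t15: +5.9405
  t16: +0.2849
  t17: -0.9554
  t18: +0.4544
  t19: -1.2379
  t20: +1.2073
  t21: -0.7030
  t22: -0.4708
  t23: +0.5057
  t24: +1.1974
  t25: +1.1833
  t26: -0.5036
  t27: +0.6777
  t28: +1.2099
  t29: +0.9158
  t30: -0.9970
Σ = +17.2971 → |volume| = 17.30

Directed edges: 90 total, each appears once with its reverse present → watertight.

17.30 WATERTIGHT


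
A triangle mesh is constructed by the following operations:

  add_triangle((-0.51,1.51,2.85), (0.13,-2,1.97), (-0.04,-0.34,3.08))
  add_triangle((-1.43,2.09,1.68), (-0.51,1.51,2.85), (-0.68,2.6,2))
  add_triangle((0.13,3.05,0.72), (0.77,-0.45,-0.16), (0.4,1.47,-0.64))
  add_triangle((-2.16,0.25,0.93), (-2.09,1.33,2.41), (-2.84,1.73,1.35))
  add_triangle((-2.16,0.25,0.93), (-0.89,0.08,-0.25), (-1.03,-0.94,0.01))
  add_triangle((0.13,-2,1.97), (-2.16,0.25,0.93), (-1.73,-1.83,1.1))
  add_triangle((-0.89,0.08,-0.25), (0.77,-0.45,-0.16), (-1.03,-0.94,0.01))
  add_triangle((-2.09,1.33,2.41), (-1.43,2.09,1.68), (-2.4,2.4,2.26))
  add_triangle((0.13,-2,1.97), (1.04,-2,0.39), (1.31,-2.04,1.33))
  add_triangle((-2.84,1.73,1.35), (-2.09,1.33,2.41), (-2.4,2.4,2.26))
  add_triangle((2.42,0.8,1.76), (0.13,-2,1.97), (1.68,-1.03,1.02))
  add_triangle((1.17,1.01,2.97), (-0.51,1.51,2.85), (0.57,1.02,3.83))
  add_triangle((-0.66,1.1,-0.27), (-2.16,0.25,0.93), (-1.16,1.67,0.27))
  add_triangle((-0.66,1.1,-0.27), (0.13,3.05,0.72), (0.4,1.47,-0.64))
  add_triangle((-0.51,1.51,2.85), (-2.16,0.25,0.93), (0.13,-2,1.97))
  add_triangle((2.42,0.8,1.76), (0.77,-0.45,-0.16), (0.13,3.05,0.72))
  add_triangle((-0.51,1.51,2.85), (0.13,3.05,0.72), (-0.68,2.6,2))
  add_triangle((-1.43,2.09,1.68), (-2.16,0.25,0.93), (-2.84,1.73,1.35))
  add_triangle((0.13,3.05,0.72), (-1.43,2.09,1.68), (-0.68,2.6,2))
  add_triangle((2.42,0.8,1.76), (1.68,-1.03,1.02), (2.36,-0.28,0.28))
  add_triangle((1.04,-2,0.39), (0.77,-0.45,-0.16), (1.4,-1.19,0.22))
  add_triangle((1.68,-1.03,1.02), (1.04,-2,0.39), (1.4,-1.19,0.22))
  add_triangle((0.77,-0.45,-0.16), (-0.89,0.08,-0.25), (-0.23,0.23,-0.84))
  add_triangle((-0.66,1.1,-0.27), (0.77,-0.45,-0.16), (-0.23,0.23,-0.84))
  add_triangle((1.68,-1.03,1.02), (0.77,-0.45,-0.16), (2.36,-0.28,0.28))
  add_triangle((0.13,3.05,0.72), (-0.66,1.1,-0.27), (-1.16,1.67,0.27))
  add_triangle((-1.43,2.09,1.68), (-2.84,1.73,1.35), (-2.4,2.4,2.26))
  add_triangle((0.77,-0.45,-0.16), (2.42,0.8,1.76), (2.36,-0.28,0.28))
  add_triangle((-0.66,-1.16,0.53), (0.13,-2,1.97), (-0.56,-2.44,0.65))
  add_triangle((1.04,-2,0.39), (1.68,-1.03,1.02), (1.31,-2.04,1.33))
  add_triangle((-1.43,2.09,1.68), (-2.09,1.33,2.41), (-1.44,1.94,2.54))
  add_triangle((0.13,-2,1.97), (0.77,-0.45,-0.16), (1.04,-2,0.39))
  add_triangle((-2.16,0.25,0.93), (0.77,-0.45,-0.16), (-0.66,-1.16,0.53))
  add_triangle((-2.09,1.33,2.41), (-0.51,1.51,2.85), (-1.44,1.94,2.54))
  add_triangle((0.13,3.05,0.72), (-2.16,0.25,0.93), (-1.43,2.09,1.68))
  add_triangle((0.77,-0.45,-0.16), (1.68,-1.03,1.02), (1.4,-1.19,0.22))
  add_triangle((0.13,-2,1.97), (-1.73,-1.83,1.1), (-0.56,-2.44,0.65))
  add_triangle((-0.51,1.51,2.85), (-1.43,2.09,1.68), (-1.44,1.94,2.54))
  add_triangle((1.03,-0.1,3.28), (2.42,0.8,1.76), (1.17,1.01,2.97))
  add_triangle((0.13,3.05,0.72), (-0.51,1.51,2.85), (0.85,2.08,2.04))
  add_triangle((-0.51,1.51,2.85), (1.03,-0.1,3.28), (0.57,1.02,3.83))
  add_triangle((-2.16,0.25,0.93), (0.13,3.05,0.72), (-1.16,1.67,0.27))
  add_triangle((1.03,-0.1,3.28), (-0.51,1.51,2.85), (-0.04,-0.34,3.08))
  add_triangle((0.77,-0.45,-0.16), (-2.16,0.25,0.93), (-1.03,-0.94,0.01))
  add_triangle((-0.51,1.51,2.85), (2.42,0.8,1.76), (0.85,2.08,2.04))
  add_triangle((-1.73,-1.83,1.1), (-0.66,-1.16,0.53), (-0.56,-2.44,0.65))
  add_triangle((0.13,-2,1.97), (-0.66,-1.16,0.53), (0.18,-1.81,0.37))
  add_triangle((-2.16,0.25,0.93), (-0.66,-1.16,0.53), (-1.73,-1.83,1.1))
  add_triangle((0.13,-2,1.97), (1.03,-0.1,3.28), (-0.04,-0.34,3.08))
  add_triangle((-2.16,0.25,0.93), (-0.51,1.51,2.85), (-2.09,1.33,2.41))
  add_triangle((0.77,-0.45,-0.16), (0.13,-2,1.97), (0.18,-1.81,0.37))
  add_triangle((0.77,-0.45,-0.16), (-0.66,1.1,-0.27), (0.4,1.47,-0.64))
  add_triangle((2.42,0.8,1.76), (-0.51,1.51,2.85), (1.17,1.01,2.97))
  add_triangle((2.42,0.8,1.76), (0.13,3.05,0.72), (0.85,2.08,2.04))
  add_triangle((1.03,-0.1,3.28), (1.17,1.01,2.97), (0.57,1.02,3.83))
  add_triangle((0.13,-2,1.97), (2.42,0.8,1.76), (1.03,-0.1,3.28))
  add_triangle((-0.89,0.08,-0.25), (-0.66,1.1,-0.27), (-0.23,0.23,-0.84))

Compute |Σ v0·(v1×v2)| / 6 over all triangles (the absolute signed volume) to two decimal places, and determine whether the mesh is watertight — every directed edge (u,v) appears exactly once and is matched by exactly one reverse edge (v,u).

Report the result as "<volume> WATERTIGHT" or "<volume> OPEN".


Per-triangle v0·(v1×v2)/6:
  t1: +0.2871
  t2: +0.6427
  t3: +0.3867
  t4: +0.7120
  t5: +0.2379
  t6: +1.2270
  t7: +0.0745
  t8: +0.2180
  t9: +0.4140
  t10: +0.5988
  t11: +1.3655
  t12: +0.4796
  t13: +0.2218
  t14: +0.4455
  t15: +2.9379
  t16: +0.6955
  t17: +0.5977
  t18: -0.4488
  t19: +0.5934
  t20: +0.8322
  t21: +0.0624
  t22: +0.2179
  t23: +0.0555
  t24: +0.0764
  t25: +0.1979
  t26: +0.2869
  t27: +0.2016
  t28: -0.1003
  t29: -0.2831
  t30: +0.2876
  t31: +0.3504
  t32: -0.2071
  t33: -0.0444
  t34: +0.4433
  t35: +0.6368
  t36: +0.0622
  t37: +0.9124
  t38: +0.2429
  t39: +1.0127
  t40: +1.4173
  t41: +0.3208
  t42: +0.6822
  t43: +1.0683
  t44: +0.1217
  t45: +1.3745
  t46: -0.0196
  t47: +0.3591
  t48: -0.0216
  t49: +1.0024
  t50: +0.2416
  t51: +0.3363
  t52: +0.0380
  t53: +0.6251
  t54: +1.2706
  t55: +0.5282
  t56: +1.7523
  t57: +0.1171
Σ = +28.1448 → |volume| = 28.14

Directed edges: 171 total; 9 unmatched, e.g. (-2.16,0.25,0.93)→(-0.89,0.08,-0.25) → open.

28.14 OPEN


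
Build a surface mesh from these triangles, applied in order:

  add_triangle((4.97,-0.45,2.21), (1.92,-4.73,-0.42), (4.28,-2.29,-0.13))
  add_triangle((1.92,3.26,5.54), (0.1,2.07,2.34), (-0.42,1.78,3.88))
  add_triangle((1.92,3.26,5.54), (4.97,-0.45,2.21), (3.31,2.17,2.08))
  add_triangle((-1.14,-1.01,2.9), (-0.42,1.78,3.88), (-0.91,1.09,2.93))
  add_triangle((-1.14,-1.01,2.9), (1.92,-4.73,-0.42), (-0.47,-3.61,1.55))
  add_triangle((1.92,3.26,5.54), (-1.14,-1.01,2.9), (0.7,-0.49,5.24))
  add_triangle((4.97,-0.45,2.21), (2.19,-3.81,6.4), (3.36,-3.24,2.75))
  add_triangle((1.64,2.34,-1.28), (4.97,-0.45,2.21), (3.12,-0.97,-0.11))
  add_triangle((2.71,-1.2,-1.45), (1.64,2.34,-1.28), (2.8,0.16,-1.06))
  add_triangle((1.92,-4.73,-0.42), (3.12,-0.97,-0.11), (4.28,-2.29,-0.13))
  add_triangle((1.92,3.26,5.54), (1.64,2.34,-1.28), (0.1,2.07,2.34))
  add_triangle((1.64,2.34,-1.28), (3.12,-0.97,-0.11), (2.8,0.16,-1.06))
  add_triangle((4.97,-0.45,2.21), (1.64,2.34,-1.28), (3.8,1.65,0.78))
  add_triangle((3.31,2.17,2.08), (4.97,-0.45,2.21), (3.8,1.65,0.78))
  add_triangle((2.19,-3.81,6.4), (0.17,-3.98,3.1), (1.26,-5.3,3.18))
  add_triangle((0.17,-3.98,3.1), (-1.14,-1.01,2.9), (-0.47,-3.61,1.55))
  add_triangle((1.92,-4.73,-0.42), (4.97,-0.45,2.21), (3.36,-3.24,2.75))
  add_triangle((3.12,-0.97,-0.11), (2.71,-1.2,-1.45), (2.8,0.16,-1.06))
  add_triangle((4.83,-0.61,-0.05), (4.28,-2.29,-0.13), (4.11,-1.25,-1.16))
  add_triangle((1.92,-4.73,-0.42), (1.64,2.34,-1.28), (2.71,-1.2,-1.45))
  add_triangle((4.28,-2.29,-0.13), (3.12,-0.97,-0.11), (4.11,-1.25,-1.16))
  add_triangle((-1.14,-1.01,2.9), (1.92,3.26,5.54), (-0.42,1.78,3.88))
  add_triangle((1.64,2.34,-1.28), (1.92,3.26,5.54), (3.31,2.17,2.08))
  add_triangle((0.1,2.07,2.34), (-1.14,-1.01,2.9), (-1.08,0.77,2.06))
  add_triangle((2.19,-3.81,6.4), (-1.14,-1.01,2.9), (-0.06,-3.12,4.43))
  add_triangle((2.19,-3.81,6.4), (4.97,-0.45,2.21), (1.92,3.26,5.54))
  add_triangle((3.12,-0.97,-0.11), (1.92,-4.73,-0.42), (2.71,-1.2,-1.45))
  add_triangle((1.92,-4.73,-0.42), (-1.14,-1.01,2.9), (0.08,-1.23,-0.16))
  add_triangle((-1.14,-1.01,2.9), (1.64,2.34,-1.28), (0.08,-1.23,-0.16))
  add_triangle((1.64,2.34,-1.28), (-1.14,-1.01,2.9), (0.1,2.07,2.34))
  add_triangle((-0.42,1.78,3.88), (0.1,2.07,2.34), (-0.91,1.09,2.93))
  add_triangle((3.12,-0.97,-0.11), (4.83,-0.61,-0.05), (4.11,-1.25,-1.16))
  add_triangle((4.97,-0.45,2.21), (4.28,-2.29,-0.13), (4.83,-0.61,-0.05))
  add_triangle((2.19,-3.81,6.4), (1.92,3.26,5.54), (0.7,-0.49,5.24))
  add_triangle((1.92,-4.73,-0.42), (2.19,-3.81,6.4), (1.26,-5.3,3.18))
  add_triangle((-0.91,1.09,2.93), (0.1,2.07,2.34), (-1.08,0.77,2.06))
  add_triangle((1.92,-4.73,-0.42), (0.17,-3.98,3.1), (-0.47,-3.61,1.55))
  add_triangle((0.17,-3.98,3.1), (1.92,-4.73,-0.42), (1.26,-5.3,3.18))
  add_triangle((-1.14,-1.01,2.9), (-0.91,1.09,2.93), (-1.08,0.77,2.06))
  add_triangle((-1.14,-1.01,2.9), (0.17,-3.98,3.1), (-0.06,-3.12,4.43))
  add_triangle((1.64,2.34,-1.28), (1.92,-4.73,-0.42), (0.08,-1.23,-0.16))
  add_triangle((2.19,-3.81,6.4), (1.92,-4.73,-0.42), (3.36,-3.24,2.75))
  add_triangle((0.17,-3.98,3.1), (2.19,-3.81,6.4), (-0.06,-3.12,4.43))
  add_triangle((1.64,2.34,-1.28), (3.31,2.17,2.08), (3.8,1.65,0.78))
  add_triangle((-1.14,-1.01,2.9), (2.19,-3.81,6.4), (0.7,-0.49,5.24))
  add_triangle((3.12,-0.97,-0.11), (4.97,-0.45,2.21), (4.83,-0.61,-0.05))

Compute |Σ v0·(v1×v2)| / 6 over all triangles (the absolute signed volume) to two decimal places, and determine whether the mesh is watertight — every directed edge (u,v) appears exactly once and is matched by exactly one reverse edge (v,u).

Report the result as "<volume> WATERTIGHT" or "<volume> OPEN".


Per-triangle v0·(v1×v2)/6:
  t1: +5.6660
  t2: +1.4595
  t3: +7.8570
  t4: +0.7615
  t5: -2.2758
  t6: +4.2783
  t7: +9.4381
  t8: +4.2308
  t9: +0.8613
  t10: +0.2207
  t11: +3.3639
  t12: +0.7696
  t13: +1.4435
  t14: +2.8656
  t15: +3.6284
  t16: +1.8653
  t17: +7.8374
  t18: +0.9045
  t19: +1.5233
  t20: -0.1357
  t21: -0.5061
  t22: +3.4297
  t23: +5.5747
  t24: -1.1100
  t25: +2.3023
  t26: +29.4539
  t27: +2.8455
  t28: +1.0502
  t29: -0.7221
  t30: -0.6515
  t31: +0.3240
  t32: -0.4724
  t33: +3.1726
  t34: +7.7143
  t35: +6.5868
  t36: +0.2593
  t37: +3.1373
  t38: +1.7335
  t39: +0.4495
  t40: +1.2986
  t41: +0.5954
  t42: +9.3213
  t43: +3.1293
  t44: +2.1942
  t45: +5.1454
  t46: -1.0374
Σ = +141.7813 → |volume| = 141.78

Directed edges: 138 total, each appears once with its reverse present → watertight.

141.78 WATERTIGHT


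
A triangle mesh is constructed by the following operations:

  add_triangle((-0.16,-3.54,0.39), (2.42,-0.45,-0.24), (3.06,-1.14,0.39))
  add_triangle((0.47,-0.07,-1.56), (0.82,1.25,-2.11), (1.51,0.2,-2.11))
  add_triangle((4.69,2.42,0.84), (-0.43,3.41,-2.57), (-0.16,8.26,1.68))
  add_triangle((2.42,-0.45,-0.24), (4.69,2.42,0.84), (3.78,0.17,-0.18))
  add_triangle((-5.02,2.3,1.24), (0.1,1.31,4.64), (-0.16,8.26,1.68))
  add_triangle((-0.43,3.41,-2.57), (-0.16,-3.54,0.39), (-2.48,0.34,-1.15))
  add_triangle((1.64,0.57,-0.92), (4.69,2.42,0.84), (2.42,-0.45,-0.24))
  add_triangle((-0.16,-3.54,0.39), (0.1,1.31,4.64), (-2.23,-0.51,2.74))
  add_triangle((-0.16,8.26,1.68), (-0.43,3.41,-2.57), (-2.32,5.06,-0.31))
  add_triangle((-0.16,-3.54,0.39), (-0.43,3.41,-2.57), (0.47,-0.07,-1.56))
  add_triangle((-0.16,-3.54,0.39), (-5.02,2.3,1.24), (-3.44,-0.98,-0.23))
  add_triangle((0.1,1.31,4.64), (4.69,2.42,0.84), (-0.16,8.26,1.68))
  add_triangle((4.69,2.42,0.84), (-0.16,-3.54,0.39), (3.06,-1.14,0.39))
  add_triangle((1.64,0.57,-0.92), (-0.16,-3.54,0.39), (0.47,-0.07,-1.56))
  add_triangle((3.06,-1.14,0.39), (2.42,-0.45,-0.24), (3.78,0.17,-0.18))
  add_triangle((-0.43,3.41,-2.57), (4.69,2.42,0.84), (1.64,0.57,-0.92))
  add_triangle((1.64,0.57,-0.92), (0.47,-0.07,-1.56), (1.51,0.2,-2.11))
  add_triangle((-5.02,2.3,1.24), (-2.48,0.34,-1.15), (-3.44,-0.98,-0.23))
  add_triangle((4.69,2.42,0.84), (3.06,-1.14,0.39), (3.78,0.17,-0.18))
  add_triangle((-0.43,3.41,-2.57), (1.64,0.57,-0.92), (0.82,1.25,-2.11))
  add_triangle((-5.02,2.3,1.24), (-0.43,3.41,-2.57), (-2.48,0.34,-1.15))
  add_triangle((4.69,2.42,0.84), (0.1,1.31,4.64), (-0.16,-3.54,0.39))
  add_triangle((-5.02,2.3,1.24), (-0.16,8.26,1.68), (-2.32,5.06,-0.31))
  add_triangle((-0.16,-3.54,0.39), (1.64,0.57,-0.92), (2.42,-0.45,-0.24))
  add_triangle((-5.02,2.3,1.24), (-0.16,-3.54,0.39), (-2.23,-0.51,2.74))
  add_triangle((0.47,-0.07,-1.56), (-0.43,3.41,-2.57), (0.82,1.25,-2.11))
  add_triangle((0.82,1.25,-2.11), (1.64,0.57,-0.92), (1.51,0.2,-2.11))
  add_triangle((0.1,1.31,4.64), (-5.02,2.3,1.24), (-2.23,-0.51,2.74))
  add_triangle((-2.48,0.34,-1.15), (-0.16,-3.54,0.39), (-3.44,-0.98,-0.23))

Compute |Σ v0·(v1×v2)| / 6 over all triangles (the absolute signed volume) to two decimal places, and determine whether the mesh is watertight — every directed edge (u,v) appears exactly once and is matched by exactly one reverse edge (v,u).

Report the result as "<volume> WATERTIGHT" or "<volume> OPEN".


Per-triangle v0·(v1×v2)/6:
  t1: +0.9123
  t2: +0.2915
  t3: +21.1077
  t4: -0.2007
  t5: +30.0901
  t6: +2.8472
  t7: +1.4662
  t8: +6.2943
  t9: +9.3121
  t10: +1.1529
  t11: +4.0137
  t12: +28.4604
  t13: +1.3169
  t14: +1.2538
  t15: +0.2890
  t16: +3.9840
  t17: -0.0345
  t18: +3.0502
  t19: +1.6014
  t20: +0.8638
  t21: +6.5211
  t22: +12.9033
  t23: +11.5347
  t24: +0.9584
  t25: +6.1690
  t26: +0.5900
  t27: +0.4796
  t28: +8.4613
  t29: +1.7314
Σ = +167.4209 → |volume| = 167.42

Directed edges: 87 total; 3 unmatched, e.g. (-0.43,3.41,-2.57)→(-2.32,5.06,-0.31) → open.

167.42 OPEN


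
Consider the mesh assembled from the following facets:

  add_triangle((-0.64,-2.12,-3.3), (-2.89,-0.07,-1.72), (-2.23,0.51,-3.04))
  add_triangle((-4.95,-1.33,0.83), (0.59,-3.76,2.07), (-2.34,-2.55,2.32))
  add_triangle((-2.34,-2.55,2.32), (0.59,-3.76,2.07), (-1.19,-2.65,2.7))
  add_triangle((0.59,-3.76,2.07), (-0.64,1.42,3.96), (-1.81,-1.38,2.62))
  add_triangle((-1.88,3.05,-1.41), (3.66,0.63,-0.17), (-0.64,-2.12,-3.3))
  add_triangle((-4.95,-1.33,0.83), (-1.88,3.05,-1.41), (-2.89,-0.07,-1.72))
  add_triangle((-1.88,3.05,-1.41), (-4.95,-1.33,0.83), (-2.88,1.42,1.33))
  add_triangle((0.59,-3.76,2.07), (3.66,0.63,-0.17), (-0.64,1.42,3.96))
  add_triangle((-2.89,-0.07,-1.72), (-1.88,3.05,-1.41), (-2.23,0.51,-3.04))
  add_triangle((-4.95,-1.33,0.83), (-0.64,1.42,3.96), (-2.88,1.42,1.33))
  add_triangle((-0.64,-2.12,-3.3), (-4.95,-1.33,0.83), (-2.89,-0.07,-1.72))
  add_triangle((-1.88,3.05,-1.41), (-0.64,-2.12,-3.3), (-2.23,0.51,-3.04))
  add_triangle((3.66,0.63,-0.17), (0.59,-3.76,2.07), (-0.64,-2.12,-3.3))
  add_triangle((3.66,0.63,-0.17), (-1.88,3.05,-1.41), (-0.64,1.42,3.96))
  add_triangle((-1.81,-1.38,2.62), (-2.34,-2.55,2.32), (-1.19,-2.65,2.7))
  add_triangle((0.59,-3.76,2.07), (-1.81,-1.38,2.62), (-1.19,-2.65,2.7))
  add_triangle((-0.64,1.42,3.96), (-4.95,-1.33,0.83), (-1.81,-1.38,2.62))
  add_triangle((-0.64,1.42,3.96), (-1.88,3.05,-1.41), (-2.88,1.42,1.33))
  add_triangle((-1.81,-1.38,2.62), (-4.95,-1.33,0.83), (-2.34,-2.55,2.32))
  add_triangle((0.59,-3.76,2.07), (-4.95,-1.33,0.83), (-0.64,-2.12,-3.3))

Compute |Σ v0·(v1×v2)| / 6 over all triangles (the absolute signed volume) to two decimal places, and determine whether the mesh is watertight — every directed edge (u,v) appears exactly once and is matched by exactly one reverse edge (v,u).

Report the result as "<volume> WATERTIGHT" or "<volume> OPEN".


106.86 WATERTIGHT

Per-triangle v0·(v1×v2)/6:
  t1: +2.5292
  t2: +2.7938
  t3: +1.2092
  t4: +5.5355
  t5: +8.6880
  t6: +5.4604
  t7: +5.6070
  t8: +11.2157
  t9: +2.4747
  t10: +5.8604
  t11: +5.5291
  t12: +1.3928
  t13: +10.4148
  t14: +9.4857
  t15: +0.7869
  t16: +0.2959
  t17: +5.8829
  t18: +4.9421
  t19: +2.2506
  t20: +14.5009
Σ = +106.8555 → |volume| = 106.86

Directed edges: 60 total, each appears once with its reverse present → watertight.


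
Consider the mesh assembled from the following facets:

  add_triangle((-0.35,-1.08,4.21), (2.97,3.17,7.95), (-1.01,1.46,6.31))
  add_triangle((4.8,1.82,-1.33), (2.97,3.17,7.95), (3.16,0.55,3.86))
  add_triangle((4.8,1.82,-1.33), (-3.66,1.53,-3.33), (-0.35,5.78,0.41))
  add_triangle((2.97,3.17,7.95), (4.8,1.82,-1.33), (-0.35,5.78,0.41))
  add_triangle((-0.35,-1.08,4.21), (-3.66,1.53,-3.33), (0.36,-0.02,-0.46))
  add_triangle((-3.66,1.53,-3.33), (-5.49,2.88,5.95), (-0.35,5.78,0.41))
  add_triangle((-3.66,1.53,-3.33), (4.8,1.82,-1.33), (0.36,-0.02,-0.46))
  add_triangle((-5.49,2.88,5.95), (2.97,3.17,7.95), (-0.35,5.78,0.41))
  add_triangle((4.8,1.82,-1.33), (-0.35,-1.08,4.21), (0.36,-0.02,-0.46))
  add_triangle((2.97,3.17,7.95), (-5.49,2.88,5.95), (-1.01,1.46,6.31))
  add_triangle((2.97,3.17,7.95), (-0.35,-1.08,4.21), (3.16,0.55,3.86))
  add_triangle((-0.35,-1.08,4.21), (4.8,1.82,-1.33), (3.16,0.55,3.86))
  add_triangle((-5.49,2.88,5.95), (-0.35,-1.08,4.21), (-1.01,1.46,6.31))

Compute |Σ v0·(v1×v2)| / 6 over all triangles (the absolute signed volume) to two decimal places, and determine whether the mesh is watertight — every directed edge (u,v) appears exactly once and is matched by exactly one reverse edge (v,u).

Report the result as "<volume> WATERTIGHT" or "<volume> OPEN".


Per-triangle v0·(v1×v2)/6:
  t1: +9.6180
  t2: +12.2922
  t3: +21.2791
  t4: +40.9856
  t5: +0.2287
  t6: +37.3531
  t7: +1.3848
  t8: +57.0596
  t9: +0.7880
  t10: +13.0567
  t11: +8.7997
  t12: +1.4560
  t13: +9.2903
Σ = +213.5918 → |volume| = 213.59

Directed edges: 39 total; 3 unmatched, e.g. (-0.35,-1.08,4.21)→(-3.66,1.53,-3.33) → open.

213.59 OPEN


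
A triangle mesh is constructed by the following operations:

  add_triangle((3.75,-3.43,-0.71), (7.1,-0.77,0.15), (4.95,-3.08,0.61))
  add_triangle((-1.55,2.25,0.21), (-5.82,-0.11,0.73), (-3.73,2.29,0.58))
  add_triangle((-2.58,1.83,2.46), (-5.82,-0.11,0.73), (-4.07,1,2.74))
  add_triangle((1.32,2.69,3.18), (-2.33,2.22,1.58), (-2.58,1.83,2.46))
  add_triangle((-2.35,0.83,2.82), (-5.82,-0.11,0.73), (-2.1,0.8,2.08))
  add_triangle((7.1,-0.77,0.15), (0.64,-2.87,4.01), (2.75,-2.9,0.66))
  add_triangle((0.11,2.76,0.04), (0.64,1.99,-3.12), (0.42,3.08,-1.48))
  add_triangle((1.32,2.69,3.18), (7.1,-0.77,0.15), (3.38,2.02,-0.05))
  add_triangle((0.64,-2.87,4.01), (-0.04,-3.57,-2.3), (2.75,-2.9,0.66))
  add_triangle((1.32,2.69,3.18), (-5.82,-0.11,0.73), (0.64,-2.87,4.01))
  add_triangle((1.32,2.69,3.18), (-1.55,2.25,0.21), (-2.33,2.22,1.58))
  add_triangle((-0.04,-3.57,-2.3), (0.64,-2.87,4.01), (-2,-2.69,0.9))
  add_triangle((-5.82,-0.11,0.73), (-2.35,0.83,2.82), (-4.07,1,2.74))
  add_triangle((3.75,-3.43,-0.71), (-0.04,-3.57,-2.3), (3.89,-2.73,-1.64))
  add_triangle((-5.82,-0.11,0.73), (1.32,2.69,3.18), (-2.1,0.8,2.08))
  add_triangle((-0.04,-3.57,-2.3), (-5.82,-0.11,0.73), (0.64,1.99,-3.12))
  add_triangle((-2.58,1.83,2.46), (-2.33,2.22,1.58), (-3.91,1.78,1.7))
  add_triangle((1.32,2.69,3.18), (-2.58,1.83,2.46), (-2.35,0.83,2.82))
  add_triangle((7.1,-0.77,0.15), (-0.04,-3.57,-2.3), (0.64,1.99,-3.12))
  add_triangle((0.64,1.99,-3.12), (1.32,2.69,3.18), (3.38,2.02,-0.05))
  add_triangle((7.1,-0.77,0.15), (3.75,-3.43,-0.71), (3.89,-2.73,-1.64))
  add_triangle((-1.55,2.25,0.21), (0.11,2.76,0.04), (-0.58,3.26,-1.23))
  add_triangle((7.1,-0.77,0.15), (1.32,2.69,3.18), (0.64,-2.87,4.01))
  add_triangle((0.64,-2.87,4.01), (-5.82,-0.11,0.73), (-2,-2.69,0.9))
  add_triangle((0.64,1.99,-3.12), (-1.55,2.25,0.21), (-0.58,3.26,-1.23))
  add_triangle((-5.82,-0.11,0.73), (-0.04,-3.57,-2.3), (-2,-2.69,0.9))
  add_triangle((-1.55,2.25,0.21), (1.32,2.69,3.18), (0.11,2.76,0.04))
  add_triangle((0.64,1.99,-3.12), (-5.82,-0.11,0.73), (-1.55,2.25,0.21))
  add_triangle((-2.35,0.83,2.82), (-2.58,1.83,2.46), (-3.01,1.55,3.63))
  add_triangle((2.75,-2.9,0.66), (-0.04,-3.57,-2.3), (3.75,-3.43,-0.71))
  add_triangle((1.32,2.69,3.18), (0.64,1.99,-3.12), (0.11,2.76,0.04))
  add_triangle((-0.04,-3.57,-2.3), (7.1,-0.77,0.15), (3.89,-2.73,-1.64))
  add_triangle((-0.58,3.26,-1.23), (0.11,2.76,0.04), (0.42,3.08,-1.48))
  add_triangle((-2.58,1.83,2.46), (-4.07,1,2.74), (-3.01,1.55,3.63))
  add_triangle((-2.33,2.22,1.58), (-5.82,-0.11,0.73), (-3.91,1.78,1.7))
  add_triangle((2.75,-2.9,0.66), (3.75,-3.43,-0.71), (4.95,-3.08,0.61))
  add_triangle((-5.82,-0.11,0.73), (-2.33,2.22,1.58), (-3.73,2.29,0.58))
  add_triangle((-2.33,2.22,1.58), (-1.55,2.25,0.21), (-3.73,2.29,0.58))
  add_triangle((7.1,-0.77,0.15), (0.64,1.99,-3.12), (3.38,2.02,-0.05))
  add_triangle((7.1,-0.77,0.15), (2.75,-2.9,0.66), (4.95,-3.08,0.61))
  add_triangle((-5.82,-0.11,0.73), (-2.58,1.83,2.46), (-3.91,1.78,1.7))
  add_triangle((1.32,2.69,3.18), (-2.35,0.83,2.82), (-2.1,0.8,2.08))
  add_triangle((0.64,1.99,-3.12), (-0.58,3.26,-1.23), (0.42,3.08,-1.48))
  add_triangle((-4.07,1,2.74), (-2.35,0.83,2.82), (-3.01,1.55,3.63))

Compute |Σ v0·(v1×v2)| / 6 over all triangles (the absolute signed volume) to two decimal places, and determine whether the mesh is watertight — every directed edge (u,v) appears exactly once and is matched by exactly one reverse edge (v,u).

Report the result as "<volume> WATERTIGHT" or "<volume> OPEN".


190.60 WATERTIGHT

Per-triangle v0·(v1×v2)/6:
  t1: +4.1833
  t2: +0.2123
  t3: +1.8313
  t4: +2.0833
  t5: -0.5160
  t6: +10.3094
  t7: -0.0373
  t8: +9.3089
  t9: +8.6889
  t10: +19.9267
  t11: +2.5129
  t12: +7.9202
  t13: +0.7469
  t14: +3.2308
  t15: -1.9711
  t16: +14.9464
  t17: +0.7688
  t18: +2.5005
  t19: +18.8566
  t20: +6.2287
  t21: +4.0057
  t22: +1.0213
  t23: +23.8447
  t24: +8.7080
  t25: +0.9080
  t26: +8.1774
  t27: +2.4681
  t28: +6.7505
  t29: -0.1278
  t30: +3.2161
  t31: +2.5668
  t32: -1.0046
  t33: +0.6725
  t34: +0.9036
  t35: +0.3406
  t36: +1.4402
  t37: +2.7022
  t38: +0.9981
  t39: +8.5535
  t40: +0.2553
  t41: +1.6375
  t42: -0.6527
  t43: +1.0743
  t44: +0.4058
Σ = +190.5968 → |volume| = 190.60

Directed edges: 132 total, each appears once with its reverse present → watertight.


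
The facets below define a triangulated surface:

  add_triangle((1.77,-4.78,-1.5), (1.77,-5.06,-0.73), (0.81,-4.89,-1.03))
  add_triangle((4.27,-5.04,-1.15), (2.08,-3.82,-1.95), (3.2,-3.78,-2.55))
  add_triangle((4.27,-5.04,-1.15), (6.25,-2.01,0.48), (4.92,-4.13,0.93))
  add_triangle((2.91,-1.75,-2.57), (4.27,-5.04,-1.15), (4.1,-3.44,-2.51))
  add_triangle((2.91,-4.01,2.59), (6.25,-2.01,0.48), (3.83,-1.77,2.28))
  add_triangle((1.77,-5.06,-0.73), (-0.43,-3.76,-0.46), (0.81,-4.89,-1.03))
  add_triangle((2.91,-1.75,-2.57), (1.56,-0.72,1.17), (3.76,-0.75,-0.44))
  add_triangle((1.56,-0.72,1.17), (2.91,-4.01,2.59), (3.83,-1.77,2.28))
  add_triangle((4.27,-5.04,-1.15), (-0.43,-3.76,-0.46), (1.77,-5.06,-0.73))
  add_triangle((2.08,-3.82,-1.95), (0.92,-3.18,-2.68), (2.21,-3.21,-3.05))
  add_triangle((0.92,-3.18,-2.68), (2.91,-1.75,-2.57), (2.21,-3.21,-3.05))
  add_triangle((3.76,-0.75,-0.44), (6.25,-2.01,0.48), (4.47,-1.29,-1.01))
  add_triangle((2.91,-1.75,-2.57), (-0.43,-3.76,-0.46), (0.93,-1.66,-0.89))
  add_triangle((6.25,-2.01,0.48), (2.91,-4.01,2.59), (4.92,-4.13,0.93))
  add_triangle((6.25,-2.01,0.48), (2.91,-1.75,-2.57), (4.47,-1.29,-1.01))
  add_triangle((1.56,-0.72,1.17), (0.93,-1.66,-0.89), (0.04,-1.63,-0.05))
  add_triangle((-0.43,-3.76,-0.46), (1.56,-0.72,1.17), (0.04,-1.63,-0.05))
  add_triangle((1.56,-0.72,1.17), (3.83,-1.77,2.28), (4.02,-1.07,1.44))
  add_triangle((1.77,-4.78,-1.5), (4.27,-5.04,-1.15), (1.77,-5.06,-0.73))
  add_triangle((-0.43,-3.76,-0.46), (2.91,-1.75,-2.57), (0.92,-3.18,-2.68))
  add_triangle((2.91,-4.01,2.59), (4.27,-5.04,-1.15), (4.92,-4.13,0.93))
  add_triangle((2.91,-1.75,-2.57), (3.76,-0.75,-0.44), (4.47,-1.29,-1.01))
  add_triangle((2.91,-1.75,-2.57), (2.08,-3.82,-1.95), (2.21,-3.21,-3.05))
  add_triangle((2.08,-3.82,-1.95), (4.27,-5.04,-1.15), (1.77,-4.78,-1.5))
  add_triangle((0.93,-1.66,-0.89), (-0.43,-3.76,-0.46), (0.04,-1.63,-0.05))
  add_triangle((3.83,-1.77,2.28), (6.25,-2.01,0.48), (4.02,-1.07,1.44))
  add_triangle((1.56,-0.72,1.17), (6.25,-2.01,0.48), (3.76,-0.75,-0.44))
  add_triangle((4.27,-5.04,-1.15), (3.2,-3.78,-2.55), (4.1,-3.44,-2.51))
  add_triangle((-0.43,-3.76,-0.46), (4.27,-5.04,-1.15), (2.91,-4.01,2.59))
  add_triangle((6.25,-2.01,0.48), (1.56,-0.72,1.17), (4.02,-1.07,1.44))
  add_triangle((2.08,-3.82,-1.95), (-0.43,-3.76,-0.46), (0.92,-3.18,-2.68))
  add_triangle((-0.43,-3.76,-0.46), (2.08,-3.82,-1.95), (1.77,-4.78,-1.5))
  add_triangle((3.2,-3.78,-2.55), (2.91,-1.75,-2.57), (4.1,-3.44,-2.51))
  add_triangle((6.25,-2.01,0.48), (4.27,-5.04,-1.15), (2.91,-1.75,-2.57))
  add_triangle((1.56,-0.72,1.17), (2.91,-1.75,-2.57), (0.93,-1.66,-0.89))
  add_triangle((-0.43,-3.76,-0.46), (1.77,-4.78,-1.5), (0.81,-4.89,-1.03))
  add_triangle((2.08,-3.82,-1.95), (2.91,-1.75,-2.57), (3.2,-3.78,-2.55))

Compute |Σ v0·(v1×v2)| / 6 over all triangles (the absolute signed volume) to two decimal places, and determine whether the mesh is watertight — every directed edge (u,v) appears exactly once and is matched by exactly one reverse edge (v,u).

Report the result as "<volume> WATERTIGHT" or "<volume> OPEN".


Per-triangle v0·(v1×v2)/6:
  t1: +0.6423
  t2: +1.6369
  t3: +6.0312
  t4: -0.0934
  t5: +5.0323
  t6: +0.5403
  t7: -1.5625
  t8: +0.4111
  t9: -0.4481
  t10: +1.0401
  t11: +0.3046
  t12: +0.5353
  t13: -0.3145
  t14: +4.5124
  t15: +1.5770
  t16: -0.6396
  t17: -0.0247
  t18: +0.1219
  t19: +1.6784
  t20: -2.5699
  t21: +4.9501
  t22: +0.1997
  t23: +1.2653
  t24: +1.6674
  t25: -0.2023
  t26: +1.0952
  t27: +0.3366
  t28: +1.6841
  t29: +10.4819
  t30: -0.5010
  t31: +2.4207
  t32: +0.7090
  t33: +0.8693
  t34: +9.4165
  t35: -1.3528
  t36: +0.1585
  t37: +0.4458
Σ = +52.0552 → |volume| = 52.06

Directed edges: 111 total; 3 unmatched, e.g. (1.56,-0.72,1.17)→(2.91,-4.01,2.59) → open.

52.06 OPEN


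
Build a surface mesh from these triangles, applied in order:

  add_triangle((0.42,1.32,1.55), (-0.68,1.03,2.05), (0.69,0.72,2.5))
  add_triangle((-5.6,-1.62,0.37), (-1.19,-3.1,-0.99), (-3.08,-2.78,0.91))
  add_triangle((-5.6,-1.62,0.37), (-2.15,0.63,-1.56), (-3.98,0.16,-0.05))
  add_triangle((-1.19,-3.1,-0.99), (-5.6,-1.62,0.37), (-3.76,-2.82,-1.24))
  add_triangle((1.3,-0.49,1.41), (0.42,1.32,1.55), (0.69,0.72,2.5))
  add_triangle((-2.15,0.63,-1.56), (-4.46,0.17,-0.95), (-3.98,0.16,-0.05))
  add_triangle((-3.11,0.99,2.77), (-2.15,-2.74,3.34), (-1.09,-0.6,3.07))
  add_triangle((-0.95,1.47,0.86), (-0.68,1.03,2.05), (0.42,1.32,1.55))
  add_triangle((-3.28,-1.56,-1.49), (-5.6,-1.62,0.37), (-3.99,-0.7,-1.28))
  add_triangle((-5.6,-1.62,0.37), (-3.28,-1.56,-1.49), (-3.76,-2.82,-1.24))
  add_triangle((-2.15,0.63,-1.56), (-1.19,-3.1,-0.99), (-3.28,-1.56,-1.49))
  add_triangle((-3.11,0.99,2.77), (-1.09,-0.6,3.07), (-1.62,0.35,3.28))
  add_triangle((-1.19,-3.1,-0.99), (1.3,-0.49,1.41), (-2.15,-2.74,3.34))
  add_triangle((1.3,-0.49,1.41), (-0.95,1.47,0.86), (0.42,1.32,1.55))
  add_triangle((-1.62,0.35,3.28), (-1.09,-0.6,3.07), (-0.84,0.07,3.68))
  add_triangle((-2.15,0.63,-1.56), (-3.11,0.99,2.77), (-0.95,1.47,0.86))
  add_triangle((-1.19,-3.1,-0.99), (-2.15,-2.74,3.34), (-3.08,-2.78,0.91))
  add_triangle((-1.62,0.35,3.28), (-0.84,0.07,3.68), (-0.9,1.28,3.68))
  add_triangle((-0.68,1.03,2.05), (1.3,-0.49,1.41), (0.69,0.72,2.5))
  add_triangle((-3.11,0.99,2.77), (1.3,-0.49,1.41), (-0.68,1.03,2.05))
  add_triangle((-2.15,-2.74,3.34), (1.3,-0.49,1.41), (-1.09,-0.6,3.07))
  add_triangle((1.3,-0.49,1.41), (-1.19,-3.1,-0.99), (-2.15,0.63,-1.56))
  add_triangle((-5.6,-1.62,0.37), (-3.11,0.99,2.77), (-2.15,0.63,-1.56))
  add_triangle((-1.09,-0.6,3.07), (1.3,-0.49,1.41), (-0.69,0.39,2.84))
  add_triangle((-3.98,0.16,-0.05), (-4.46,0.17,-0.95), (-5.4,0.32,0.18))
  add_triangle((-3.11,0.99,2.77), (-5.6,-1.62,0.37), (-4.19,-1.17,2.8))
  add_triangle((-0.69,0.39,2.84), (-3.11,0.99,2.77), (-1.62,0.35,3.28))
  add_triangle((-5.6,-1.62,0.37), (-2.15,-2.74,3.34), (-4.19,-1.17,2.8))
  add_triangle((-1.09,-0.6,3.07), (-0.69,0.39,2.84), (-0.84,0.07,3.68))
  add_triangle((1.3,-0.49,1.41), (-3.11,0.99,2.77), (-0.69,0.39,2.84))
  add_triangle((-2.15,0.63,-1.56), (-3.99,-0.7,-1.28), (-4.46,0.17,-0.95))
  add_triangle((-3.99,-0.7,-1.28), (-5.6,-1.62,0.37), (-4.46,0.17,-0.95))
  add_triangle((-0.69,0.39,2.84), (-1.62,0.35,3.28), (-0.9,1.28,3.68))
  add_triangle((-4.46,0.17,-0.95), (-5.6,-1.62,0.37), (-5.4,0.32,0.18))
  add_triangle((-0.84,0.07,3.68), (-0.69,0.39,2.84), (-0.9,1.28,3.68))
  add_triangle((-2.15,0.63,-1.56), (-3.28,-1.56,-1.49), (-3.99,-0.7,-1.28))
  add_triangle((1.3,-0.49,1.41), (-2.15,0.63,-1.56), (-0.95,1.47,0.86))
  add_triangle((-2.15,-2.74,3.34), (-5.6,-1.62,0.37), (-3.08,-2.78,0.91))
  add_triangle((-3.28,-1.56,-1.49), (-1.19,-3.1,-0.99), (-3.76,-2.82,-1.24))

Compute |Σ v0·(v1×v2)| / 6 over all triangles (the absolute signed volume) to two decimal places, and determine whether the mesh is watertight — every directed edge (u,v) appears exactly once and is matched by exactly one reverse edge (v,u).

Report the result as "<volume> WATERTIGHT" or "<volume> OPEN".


53.39 OPEN

Per-triangle v0·(v1×v2)/6:
  t1: +0.4520
  t2: +3.7012
  t3: -1.7175
  t4: +2.1005
  t5: +0.3286
  t6: +0.3318
  t7: +3.0265
  t8: +0.4542
  t9: +1.6041
  t10: +1.9104
  t11: +1.2141
  t12: +0.7215
  t13: +4.1296
  t14: -0.3418
  t15: +0.4205
  t16: +2.1027
  t17: +3.3634
  t18: +0.6360
  t19: +0.2983
  t20: +1.1399
  t21: +2.0288
  t22: -0.5817
  t23: +5.9986
  t24: +0.9056
  t25: -0.0595
  t26: +4.3493
  t27: +0.3533
  t28: +5.1135
  t29: -0.0971
  t30: -0.3146
  t31: +0.8732
  t32: +1.5761
  t33: -0.3021
  t34: +1.9456
  t35: -0.0186
  t36: +0.8630
  t37: -0.2599
  t38: +4.2416
  t39: +0.9018
Σ = +53.3928 → |volume| = 53.39

Directed edges: 117 total; 9 unmatched, e.g. (-3.98,0.16,-0.05)→(-5.6,-1.62,0.37) → open.


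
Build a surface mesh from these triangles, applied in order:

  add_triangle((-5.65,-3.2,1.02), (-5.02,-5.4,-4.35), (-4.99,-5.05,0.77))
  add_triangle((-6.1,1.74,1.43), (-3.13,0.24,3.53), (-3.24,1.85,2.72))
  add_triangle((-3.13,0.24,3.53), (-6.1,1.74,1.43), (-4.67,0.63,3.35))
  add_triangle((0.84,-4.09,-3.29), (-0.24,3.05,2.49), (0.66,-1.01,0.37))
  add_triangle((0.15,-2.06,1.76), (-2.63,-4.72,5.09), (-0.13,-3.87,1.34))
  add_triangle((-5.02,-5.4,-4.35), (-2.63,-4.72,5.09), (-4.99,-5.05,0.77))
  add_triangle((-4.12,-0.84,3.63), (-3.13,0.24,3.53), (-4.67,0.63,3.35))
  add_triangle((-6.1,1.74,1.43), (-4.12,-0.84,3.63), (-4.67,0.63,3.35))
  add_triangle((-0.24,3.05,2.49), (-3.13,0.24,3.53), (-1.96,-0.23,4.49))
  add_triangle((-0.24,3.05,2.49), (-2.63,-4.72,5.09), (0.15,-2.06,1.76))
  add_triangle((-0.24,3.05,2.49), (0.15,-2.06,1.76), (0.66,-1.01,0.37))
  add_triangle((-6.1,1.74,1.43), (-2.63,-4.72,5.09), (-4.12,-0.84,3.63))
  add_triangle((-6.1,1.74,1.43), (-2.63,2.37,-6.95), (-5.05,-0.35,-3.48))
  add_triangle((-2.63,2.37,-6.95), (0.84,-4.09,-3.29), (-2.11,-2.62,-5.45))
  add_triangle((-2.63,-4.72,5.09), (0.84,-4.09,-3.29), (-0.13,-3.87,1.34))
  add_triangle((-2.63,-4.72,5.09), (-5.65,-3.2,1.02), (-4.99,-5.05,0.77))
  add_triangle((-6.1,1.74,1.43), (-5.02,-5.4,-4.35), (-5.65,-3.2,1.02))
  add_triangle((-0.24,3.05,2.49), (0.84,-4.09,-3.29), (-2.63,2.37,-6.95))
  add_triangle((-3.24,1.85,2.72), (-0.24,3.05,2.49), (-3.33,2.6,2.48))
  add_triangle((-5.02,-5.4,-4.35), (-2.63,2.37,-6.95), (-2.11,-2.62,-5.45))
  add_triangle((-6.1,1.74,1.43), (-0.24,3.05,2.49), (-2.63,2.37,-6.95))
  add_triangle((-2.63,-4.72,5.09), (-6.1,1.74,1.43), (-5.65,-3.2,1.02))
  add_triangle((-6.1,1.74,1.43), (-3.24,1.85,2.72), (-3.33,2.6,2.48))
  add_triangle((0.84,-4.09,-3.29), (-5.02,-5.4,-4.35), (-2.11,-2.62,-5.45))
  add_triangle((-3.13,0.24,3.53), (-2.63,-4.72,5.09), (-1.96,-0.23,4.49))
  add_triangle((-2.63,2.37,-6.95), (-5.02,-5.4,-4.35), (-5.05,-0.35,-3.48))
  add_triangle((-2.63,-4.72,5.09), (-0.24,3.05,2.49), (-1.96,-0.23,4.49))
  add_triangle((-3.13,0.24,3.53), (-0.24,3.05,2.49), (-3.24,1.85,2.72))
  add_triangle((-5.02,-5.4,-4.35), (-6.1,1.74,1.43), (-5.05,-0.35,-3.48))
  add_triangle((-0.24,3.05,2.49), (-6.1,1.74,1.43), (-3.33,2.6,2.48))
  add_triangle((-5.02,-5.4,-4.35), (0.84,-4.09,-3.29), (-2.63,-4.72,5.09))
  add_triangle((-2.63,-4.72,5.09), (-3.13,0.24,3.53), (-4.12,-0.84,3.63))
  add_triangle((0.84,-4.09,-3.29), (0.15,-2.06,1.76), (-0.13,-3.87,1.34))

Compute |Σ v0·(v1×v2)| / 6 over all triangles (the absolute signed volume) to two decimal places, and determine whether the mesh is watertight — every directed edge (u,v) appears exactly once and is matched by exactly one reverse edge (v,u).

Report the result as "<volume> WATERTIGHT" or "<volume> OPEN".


307.46 OPEN

Per-triangle v0·(v1×v2)/6:
  t1: +10.6920
  t2: +3.9331
  t3: +0.4992
  t4: +0.3002
  t5: +2.1571
  t6: +10.0180
  t7: +1.3000
  t8: +2.7188
  t9: +4.0453
  t10: +5.1962
  t11: +1.0230
  t12: +5.6512
  t13: +21.4541
  t14: +11.1036
  t15: +5.3235
  t16: +10.0627
  t17: +24.9212
  t18: +2.2793
  t19: +1.3597
  t20: +17.1226
  t21: +26.9438
  t22: +23.5769
  t23: +1.6894
  t24: +13.9535
  t25: +5.4312
  t26: +23.7594
  t27: +1.8559
  t28: +3.3314
  t29: +22.3335
  t30: +1.0682
  t31: +37.1439
  t32: +3.8906
  t33: +1.3252
Σ = +307.4639 → |volume| = 307.46

Directed edges: 99 total; 3 unmatched, e.g. (0.66,-1.01,0.37)→(0.84,-4.09,-3.29) → open.


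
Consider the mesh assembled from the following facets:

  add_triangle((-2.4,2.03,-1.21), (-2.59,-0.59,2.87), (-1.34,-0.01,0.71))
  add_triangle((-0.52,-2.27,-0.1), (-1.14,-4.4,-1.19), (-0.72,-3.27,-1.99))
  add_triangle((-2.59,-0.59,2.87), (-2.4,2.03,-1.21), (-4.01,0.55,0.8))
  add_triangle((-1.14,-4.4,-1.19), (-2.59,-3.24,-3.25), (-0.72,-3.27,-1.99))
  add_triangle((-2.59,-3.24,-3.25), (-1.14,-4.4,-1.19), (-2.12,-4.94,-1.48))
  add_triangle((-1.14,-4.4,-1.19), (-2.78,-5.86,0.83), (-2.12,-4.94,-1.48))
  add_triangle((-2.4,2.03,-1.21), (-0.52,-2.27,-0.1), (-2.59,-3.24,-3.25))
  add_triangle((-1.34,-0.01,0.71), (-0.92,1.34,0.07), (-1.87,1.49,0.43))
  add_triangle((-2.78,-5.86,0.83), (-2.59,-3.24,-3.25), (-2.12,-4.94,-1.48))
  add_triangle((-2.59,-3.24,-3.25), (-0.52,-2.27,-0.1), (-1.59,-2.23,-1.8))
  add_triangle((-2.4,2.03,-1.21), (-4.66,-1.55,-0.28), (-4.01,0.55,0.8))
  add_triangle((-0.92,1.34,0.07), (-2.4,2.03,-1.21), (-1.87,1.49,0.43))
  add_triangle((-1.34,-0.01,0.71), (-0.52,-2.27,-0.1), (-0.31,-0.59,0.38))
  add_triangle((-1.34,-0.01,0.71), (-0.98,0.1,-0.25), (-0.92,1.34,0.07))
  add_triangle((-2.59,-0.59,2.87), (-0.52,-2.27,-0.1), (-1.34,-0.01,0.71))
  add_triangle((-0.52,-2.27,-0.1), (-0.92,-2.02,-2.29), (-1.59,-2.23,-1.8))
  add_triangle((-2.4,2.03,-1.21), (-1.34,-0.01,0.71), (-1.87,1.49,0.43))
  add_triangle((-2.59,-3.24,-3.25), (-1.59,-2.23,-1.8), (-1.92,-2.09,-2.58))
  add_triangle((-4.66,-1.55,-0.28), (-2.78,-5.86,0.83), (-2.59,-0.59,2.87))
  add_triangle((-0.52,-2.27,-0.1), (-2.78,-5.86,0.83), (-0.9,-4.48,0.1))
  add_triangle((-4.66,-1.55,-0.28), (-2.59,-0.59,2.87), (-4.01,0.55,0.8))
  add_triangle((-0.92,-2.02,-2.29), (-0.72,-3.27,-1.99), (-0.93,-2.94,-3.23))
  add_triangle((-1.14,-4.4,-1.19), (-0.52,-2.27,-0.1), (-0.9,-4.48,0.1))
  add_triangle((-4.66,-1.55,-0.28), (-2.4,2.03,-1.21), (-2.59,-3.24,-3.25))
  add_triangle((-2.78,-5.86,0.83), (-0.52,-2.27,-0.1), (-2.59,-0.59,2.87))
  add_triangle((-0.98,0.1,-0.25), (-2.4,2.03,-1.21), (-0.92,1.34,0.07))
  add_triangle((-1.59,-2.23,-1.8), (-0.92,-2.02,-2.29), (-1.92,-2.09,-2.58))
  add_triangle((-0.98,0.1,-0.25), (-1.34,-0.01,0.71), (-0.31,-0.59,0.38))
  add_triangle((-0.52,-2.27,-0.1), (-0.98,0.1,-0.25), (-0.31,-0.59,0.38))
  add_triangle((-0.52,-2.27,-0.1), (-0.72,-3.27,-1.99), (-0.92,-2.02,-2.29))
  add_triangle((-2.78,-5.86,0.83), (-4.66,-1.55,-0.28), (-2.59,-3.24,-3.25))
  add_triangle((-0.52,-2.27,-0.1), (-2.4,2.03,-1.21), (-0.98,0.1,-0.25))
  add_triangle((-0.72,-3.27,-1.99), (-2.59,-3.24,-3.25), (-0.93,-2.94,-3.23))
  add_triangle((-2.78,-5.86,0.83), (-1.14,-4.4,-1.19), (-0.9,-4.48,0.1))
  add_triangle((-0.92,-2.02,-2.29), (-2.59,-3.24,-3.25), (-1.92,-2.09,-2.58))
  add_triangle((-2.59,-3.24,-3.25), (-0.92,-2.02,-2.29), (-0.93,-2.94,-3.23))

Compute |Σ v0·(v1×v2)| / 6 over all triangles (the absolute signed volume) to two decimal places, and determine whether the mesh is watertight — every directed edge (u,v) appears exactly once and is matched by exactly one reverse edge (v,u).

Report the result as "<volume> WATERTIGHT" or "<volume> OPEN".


50.41 WATERTIGHT

Per-triangle v0·(v1×v2)/6:
  t1: -0.3687
  t2: +0.1032
  t3: +1.6082
  t4: +1.6408
  t5: +1.2776
  t6: +1.6209
  t7: -2.4597
  t8: +0.0285
  t9: +3.0513
  t10: +0.0790
  t11: +3.8459
  t12: +0.3281
  t13: +0.1585
  t14: -0.2214
  t15: -0.8058
  t16: -0.6042
  t17: +0.5770
  t18: +0.0085
  t19: +11.8077
  t20: -0.2137
  t21: +4.2073
  t22: -0.2098
  t23: -0.0327
  t24: +8.7661
  t25: +0.5645
  t26: -0.2105
  t27: -0.2780
  t28: -0.0958
  t29: -0.1709
  t30: -0.3436
  t31: +13.7029
  t32: -0.2173
  t33: +1.2767
  t34: +1.6753
  t35: +0.2169
  t36: +0.0969
Σ = +50.4096 → |volume| = 50.41

Directed edges: 108 total, each appears once with its reverse present → watertight.


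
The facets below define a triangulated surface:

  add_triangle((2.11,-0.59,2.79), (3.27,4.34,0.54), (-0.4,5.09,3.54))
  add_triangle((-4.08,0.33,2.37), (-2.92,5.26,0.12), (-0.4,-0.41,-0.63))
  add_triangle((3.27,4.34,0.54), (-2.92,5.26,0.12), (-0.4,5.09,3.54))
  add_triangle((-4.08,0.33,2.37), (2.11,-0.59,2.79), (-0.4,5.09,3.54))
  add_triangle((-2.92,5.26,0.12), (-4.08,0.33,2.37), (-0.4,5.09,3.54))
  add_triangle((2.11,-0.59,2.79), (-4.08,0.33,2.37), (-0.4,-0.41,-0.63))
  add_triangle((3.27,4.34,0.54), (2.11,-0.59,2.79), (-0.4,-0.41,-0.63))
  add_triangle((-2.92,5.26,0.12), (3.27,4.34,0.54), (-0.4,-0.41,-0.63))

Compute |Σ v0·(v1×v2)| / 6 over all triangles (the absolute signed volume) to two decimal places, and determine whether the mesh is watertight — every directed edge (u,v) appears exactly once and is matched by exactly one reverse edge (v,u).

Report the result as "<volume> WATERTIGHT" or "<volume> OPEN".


Per-triangle v0·(v1×v2)/6:
  t1: +14.1426
  t2: +3.4201
  t3: +16.1092
  t4: +14.7538
  t5: +16.7204
  t6: +1.4538
  t7: +0.8812
  t8: +2.8475
Σ = +70.3286 → |volume| = 70.33

Directed edges: 24 total, each appears once with its reverse present → watertight.

70.33 WATERTIGHT
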